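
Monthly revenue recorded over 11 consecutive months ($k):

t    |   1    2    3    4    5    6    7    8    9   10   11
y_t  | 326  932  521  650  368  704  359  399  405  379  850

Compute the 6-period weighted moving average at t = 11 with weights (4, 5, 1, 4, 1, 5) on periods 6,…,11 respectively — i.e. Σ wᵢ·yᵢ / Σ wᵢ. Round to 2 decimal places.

Weighted sum: 4·704 + 5·359 + 1·399 + 4·405 + 1·379 + 5·850 = 2816 + 1795 + 399 + 1620 + 379 + 4250 = 11259
Weight total: 4 + 5 + 1 + 4 + 1 + 5 = 20
WMA = 11259 / 20 = 562.95

562.95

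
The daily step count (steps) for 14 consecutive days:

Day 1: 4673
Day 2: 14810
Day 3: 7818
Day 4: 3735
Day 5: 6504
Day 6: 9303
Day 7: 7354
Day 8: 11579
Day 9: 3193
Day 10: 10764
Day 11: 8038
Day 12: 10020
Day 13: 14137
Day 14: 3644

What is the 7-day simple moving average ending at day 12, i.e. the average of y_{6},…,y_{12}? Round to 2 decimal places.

Sum of periods 6–12: 9303 + 7354 + 11579 + 3193 + 10764 + 8038 + 10020 = 60251
Divide by 7: 60251 / 7 = 8607.29

8607.29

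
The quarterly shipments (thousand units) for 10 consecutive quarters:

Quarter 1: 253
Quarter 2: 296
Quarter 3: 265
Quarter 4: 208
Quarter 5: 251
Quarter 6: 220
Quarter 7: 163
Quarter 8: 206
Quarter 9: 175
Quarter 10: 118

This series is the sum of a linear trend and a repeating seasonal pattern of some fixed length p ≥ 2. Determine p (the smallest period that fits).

3

First differences y_{t+1} − y_t: 43, -31, -57, 43, -31, -57, 43, -31, …
The difference pattern repeats every 3 terms and not for any smaller step, so p = 3.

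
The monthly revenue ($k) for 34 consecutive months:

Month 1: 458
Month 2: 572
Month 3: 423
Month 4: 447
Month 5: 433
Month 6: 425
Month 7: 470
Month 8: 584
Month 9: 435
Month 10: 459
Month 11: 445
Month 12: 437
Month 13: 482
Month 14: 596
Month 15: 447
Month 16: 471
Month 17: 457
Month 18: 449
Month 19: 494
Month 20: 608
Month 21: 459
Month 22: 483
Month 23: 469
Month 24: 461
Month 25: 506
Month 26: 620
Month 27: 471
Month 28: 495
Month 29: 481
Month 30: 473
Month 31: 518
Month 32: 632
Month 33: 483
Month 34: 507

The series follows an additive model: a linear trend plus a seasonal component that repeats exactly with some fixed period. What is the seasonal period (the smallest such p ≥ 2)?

6

First differences y_{t+1} − y_t: 114, -149, 24, -14, -8, 45, 114, -149, 24, -14, -8, 45, 114, -149, …
The difference pattern repeats every 6 terms and not for any smaller step, so p = 6.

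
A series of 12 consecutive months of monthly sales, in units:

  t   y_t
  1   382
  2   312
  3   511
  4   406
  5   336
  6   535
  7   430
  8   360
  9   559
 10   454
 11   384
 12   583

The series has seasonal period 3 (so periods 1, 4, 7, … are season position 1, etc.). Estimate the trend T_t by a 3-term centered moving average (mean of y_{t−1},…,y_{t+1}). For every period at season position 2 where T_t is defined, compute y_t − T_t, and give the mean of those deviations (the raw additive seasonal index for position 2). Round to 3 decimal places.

Season position 2 occurs at t = 2, 5, 8, 11 (where T_t is defined).
t=2: T_2 = 401.66667; y_2 − T_2 = 312 − 401.66667 = -89.66667
t=5: T_5 = 425.66667; y_5 − T_5 = 336 − 425.66667 = -89.66667
t=8: T_8 = 449.66667; y_8 − T_8 = 360 − 449.66667 = -89.66667
t=11: T_11 = 473.66667; y_11 − T_11 = 384 − 473.66667 = -89.66667
Mean deviation: (-89.66667 + -89.66667 + -89.66667 + -89.66667) / 4 = -89.667

-89.667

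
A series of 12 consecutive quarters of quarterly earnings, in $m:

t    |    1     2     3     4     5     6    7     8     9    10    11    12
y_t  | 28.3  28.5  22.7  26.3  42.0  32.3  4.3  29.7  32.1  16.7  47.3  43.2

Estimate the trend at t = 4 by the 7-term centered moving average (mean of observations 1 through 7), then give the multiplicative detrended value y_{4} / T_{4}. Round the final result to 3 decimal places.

Trend T_4 = (28.3 + 28.5 + 22.7 + 26.3 + 42.0 + 32.3 + 4.3) / 7 = 184.4/7 = 26.34286
Ratio to trend: 26.3 / 26.34286 = 0.998

0.998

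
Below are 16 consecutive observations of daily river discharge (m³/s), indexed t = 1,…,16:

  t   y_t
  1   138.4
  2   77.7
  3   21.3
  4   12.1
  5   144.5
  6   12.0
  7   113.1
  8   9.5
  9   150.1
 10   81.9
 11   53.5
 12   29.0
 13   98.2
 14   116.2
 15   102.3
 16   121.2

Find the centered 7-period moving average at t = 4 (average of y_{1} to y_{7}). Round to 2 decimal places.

Sum of periods 1–7: 138.4 + 77.7 + 21.3 + 12.1 + 144.5 + 12.0 + 113.1 = 519.1
Divide by 7: 519.1 / 7 = 74.16

74.16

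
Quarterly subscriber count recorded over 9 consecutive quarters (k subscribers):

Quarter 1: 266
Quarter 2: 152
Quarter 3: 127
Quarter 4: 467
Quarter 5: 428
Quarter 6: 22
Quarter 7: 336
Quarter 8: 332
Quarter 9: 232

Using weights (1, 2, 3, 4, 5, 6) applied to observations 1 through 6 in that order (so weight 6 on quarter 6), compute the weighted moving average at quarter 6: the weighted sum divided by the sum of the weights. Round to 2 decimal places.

Weighted sum: 1·266 + 2·152 + 3·127 + 4·467 + 5·428 + 6·22 = 266 + 304 + 381 + 1868 + 2140 + 132 = 5091
Weight total: 1 + 2 + 3 + 4 + 5 + 6 = 21
WMA = 5091 / 21 = 242.43

242.43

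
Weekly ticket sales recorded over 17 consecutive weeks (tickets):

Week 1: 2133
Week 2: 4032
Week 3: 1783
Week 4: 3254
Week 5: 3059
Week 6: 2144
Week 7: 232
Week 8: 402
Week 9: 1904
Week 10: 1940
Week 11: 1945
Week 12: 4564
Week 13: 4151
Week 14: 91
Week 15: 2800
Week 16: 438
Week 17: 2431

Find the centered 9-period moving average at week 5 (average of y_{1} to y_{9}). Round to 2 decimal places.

Sum of periods 1–9: 2133 + 4032 + 1783 + 3254 + 3059 + 2144 + 232 + 402 + 1904 = 18943
Divide by 9: 18943 / 9 = 2104.78

2104.78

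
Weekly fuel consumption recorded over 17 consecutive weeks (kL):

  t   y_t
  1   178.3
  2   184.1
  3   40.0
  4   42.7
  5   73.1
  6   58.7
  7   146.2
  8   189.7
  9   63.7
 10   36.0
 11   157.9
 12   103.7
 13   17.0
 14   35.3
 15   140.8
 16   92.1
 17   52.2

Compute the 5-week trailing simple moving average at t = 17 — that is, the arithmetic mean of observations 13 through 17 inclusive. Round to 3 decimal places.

Sum of periods 13–17: 17.0 + 35.3 + 140.8 + 92.1 + 52.2 = 337.4
Divide by 5: 337.4 / 5 = 67.480

67.480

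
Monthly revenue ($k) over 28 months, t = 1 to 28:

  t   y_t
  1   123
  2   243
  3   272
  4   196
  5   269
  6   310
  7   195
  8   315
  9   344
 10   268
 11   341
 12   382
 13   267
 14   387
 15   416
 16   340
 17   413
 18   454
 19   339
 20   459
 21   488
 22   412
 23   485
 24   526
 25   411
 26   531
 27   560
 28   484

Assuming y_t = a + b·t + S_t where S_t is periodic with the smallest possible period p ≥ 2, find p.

First differences y_{t+1} − y_t: 120, 29, -76, 73, 41, -115, 120, 29, -76, 73, 41, -115, 120, 29, …
The difference pattern repeats every 6 terms and not for any smaller step, so p = 6.

6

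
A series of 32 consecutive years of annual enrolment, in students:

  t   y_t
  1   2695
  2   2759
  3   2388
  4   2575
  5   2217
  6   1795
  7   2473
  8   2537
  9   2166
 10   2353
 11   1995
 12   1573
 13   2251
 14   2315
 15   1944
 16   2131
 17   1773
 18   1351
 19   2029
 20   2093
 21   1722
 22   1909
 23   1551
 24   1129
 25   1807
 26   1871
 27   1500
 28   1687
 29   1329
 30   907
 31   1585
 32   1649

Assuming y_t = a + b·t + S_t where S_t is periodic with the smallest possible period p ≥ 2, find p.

6

First differences y_{t+1} − y_t: 64, -371, 187, -358, -422, 678, 64, -371, 187, -358, -422, 678, 64, -371, …
The difference pattern repeats every 6 terms and not for any smaller step, so p = 6.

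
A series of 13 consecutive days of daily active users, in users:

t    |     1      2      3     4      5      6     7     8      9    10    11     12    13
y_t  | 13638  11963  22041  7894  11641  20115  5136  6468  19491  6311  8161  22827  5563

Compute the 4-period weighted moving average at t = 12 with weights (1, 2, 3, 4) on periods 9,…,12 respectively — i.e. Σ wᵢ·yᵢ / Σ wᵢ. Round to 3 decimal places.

14790.400

Weighted sum: 1·19491 + 2·6311 + 3·8161 + 4·22827 = 19491 + 12622 + 24483 + 91308 = 147904
Weight total: 1 + 2 + 3 + 4 = 10
WMA = 147904 / 10 = 14790.400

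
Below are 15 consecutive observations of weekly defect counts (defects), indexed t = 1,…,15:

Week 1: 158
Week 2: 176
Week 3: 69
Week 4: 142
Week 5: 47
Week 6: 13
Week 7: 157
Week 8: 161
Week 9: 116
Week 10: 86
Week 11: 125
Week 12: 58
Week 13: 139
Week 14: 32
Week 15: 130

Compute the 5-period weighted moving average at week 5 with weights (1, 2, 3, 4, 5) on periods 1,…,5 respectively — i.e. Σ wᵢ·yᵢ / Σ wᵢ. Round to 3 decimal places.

Weighted sum: 1·158 + 2·176 + 3·69 + 4·142 + 5·47 = 158 + 352 + 207 + 568 + 235 = 1520
Weight total: 1 + 2 + 3 + 4 + 5 = 15
WMA = 1520 / 15 = 101.333

101.333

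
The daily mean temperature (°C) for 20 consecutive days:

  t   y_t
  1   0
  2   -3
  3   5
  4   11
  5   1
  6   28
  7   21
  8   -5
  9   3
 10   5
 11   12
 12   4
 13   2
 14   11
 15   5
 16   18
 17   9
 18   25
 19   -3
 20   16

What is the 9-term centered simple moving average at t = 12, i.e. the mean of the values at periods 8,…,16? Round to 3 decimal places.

6.111

Sum of periods 8–16: (-5) + 3 + 5 + 12 + 4 + 2 + 11 + 5 + 18 = 55
Divide by 9: 55 / 9 = 6.111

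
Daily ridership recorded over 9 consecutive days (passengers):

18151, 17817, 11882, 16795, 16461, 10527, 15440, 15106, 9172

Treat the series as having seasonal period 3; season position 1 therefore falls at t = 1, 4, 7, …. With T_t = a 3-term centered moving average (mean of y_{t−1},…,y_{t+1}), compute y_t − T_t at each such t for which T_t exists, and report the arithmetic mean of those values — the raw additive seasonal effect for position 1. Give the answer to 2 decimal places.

1749.00

Season position 1 occurs at t = 4, 7 (where T_t is defined).
t=4: T_4 = 15046.0000; y_4 − T_4 = 16795 − 15046.0000 = 1749.0000
t=7: T_7 = 13691.0000; y_7 − T_7 = 15440 − 13691.0000 = 1749.0000
Mean deviation: (1749.0000 + 1749.0000) / 2 = 1749.00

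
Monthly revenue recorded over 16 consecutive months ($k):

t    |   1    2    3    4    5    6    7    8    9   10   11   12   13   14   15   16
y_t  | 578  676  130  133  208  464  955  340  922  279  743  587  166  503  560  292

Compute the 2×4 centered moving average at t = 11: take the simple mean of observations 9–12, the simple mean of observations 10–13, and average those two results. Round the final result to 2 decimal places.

538.25

Sum over 9–12: 922 + 279 + 743 + 587 = 2531
Sum over 10–13: 279 + 743 + 587 + 166 = 1775
CMA at t=11 = (2531 + 1775) / (2·4) = 4306 / 8 = 538.25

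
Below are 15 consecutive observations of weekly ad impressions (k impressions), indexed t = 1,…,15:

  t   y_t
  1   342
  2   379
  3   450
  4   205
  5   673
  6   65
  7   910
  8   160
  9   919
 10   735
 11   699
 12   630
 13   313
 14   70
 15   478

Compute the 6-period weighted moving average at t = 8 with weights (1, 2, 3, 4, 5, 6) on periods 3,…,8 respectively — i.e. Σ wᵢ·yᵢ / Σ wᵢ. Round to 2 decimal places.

411.86

Weighted sum: 1·450 + 2·205 + 3·673 + 4·65 + 5·910 + 6·160 = 450 + 410 + 2019 + 260 + 4550 + 960 = 8649
Weight total: 1 + 2 + 3 + 4 + 5 + 6 = 21
WMA = 8649 / 21 = 411.86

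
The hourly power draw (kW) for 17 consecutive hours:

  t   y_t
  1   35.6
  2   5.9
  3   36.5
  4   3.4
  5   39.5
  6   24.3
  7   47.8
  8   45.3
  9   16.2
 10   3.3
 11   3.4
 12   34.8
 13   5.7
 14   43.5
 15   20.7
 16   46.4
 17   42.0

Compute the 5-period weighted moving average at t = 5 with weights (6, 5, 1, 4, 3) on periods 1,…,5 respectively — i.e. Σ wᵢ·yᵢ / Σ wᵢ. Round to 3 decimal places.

21.668

Weighted sum: 6·35.6 + 5·5.9 + 1·36.5 + 4·3.4 + 3·39.5 = 213.6 + 29.5 + 36.5 + 13.6 + 118.5 = 411.7
Weight total: 6 + 5 + 1 + 4 + 3 = 19
WMA = 411.7 / 19 = 21.668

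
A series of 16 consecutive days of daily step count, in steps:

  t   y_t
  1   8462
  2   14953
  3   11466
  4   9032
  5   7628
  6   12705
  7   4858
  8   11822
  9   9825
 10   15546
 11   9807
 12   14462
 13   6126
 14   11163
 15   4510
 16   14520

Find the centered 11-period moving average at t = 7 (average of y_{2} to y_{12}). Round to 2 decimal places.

11100.36

Sum of periods 2–12: 14953 + 11466 + 9032 + 7628 + 12705 + 4858 + 11822 + 9825 + 15546 + 9807 + 14462 = 122104
Divide by 11: 122104 / 11 = 11100.36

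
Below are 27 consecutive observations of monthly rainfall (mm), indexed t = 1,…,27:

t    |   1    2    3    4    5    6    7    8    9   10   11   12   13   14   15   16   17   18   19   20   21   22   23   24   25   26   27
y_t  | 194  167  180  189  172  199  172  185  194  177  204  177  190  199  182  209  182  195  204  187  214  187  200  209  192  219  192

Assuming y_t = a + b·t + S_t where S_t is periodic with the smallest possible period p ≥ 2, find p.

5

First differences y_{t+1} − y_t: -27, 13, 9, -17, 27, -27, 13, 9, -17, 27, -27, 13, …
The difference pattern repeats every 5 terms and not for any smaller step, so p = 5.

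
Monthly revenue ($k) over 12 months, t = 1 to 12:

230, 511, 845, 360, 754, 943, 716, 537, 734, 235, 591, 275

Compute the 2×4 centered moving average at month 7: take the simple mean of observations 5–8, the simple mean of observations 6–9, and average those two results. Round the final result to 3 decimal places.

735.000

Sum over 5–8: 754 + 943 + 716 + 537 = 2950
Sum over 6–9: 943 + 716 + 537 + 734 = 2930
CMA at t=7 = (2950 + 2930) / (2·4) = 5880 / 8 = 735.000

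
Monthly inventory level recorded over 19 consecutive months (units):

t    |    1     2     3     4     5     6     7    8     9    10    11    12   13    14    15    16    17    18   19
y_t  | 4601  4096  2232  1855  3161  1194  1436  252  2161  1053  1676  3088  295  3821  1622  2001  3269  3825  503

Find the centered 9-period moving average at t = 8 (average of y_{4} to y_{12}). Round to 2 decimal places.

1764.00

Sum of periods 4–12: 1855 + 3161 + 1194 + 1436 + 252 + 2161 + 1053 + 1676 + 3088 = 15876
Divide by 9: 15876 / 9 = 1764.00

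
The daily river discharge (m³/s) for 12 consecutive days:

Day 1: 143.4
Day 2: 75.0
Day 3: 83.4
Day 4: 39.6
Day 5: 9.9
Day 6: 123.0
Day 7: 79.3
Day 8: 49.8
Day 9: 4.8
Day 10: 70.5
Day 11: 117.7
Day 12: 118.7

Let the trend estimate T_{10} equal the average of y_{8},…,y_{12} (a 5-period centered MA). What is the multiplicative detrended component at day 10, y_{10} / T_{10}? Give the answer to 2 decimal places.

0.98

Trend T_10 = (49.8 + 4.8 + 70.5 + 117.7 + 118.7) / 5 = 361.5/5 = 72.3000
Ratio to trend: 70.5 / 72.3000 = 0.98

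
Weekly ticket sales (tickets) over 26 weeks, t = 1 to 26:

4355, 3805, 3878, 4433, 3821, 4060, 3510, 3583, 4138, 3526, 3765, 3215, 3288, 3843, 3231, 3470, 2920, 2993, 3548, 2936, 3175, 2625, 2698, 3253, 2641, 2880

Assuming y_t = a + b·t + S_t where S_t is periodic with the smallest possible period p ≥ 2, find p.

First differences y_{t+1} − y_t: -550, 73, 555, -612, 239, -550, 73, 555, -612, 239, -550, 73, …
The difference pattern repeats every 5 terms and not for any smaller step, so p = 5.

5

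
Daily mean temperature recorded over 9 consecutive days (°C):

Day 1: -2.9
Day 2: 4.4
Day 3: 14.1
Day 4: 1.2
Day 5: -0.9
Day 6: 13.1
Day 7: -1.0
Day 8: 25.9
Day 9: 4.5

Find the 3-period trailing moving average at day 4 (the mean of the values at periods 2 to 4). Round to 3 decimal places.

Sum of periods 2–4: 4.4 + 14.1 + 1.2 = 19.7
Divide by 3: 19.7 / 3 = 6.567

6.567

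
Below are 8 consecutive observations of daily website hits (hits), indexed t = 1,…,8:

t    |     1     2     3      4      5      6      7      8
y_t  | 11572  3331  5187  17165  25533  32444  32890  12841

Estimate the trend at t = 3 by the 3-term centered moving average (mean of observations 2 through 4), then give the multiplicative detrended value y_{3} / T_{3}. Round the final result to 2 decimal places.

Trend T_3 = (3331 + 5187 + 17165) / 3 = 25683/3 = 8561.0000
Ratio to trend: 5187 / 8561.0000 = 0.61

0.61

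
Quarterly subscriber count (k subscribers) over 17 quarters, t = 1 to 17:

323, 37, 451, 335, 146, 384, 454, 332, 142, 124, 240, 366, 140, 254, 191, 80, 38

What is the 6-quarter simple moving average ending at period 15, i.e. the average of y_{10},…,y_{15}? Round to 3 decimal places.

Sum of periods 10–15: 124 + 240 + 366 + 140 + 254 + 191 = 1315
Divide by 6: 1315 / 6 = 219.167

219.167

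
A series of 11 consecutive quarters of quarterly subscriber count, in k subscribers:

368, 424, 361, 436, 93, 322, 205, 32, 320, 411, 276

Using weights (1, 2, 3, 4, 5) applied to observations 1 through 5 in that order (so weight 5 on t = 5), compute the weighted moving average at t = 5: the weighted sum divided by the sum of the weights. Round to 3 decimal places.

Weighted sum: 1·368 + 2·424 + 3·361 + 4·436 + 5·93 = 368 + 848 + 1083 + 1744 + 465 = 4508
Weight total: 1 + 2 + 3 + 4 + 5 = 15
WMA = 4508 / 15 = 300.533

300.533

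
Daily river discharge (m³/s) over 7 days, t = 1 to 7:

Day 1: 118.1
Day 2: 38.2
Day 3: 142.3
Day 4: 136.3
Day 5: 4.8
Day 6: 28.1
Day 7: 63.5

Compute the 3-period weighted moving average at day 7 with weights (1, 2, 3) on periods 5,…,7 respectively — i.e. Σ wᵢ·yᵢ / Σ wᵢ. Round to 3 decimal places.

41.917

Weighted sum: 1·4.8 + 2·28.1 + 3·63.5 = 4.8 + 56.2 + 190.5 = 251.5
Weight total: 1 + 2 + 3 = 6
WMA = 251.5 / 6 = 41.917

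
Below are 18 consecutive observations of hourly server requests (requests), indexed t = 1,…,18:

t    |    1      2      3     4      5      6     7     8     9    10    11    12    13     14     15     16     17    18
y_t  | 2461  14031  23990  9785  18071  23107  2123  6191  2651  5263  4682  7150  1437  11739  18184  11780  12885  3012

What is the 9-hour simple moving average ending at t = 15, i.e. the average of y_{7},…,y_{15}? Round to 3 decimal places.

6602.222

Sum of periods 7–15: 2123 + 6191 + 2651 + 5263 + 4682 + 7150 + 1437 + 11739 + 18184 = 59420
Divide by 9: 59420 / 9 = 6602.222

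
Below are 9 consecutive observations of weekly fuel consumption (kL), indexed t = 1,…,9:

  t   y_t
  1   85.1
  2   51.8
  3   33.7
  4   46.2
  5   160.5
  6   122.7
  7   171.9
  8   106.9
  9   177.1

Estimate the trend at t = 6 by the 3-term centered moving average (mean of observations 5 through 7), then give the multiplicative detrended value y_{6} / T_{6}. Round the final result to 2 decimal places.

0.81

Trend T_6 = (160.5 + 122.7 + 171.9) / 3 = 455.1/3 = 151.7000
Ratio to trend: 122.7 / 151.7000 = 0.81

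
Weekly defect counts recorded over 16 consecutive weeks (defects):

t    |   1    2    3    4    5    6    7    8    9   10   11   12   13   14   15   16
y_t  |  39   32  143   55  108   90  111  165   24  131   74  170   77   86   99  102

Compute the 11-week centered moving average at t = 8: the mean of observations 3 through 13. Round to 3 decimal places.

104.364

Sum of periods 3–13: 143 + 55 + 108 + 90 + 111 + 165 + 24 + 131 + 74 + 170 + 77 = 1148
Divide by 11: 1148 / 11 = 104.364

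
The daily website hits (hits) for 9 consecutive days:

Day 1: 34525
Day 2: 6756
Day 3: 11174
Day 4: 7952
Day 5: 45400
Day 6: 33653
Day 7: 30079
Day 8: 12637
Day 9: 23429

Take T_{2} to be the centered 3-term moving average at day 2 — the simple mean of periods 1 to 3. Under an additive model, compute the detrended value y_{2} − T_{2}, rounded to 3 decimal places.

Trend T_2 = (34525 + 6756 + 11174) / 3 = 52455/3 = 17485.00000
Detrended value: 6756 − 17485.00000 = -10729.000

-10729.000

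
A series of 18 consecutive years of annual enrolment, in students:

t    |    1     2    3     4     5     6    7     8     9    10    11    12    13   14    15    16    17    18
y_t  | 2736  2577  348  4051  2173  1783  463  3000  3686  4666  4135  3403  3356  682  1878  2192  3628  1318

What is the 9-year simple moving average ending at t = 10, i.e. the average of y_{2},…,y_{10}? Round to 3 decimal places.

Sum of periods 2–10: 2577 + 348 + 4051 + 2173 + 1783 + 463 + 3000 + 3686 + 4666 = 22747
Divide by 9: 22747 / 9 = 2527.444

2527.444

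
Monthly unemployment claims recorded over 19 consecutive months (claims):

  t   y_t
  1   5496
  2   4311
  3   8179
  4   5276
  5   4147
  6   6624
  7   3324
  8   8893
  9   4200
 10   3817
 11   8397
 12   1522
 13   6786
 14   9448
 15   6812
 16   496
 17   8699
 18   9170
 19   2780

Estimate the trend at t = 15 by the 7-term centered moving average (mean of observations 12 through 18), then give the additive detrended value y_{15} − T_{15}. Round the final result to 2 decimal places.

Trend T_15 = (1522 + 6786 + 9448 + 6812 + 496 + 8699 + 9170) / 7 = 42933/7 = 6133.2857
Detrended value: 6812 − 6133.2857 = 678.71

678.71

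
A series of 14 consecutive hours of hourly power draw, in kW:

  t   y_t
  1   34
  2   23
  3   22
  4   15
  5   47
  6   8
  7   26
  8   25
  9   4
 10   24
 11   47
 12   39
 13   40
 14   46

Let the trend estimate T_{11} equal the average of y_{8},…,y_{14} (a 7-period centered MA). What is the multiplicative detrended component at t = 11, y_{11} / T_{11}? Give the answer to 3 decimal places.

Trend T_11 = (25 + 4 + 24 + 47 + 39 + 40 + 46) / 7 = 225/7 = 32.14286
Ratio to trend: 47 / 32.14286 = 1.462

1.462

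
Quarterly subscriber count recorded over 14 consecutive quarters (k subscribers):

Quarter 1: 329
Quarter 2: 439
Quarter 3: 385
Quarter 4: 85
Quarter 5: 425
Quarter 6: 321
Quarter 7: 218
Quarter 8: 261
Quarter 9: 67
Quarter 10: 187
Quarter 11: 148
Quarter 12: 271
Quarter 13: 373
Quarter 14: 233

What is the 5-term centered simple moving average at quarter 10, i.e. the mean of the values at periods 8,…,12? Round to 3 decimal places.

186.800

Sum of periods 8–12: 261 + 67 + 187 + 148 + 271 = 934
Divide by 5: 934 / 5 = 186.800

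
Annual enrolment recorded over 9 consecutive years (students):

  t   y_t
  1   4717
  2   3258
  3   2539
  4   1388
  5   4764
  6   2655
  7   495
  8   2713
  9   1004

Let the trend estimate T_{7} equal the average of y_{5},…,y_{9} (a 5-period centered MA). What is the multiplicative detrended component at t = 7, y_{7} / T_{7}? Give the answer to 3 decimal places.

Trend T_7 = (4764 + 2655 + 495 + 2713 + 1004) / 5 = 11631/5 = 2326.20000
Ratio to trend: 495 / 2326.20000 = 0.213

0.213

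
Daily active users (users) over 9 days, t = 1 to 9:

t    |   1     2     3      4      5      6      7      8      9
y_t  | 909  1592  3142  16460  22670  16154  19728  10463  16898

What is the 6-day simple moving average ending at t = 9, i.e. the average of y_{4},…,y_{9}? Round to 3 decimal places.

Sum of periods 4–9: 16460 + 22670 + 16154 + 19728 + 10463 + 16898 = 102373
Divide by 6: 102373 / 6 = 17062.167

17062.167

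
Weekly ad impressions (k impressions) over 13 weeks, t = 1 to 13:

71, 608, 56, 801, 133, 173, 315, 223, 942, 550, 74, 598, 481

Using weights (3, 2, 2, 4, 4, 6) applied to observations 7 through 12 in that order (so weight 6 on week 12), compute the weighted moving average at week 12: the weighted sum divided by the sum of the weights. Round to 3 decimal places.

Weighted sum: 3·315 + 2·223 + 2·942 + 4·550 + 4·74 + 6·598 = 945 + 446 + 1884 + 2200 + 296 + 3588 = 9359
Weight total: 3 + 2 + 2 + 4 + 4 + 6 = 21
WMA = 9359 / 21 = 445.667

445.667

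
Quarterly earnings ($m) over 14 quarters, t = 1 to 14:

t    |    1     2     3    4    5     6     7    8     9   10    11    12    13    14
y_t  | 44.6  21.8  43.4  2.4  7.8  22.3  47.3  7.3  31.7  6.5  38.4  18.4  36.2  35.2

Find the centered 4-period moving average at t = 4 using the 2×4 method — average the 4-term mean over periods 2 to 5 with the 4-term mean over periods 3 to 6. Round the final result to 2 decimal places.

18.91

Sum over 2–5: 21.8 + 43.4 + 2.4 + 7.8 = 75.4
Sum over 3–6: 43.4 + 2.4 + 7.8 + 22.3 = 75.9
CMA at t=4 = (75.4 + 75.9) / (2·4) = 151.3 / 8 = 18.91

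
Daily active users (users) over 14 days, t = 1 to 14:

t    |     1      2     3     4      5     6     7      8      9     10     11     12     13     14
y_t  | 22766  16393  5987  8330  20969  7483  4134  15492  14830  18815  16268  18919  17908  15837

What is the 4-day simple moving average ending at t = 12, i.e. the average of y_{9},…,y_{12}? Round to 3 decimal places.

17208.000

Sum of periods 9–12: 14830 + 18815 + 16268 + 18919 = 68832
Divide by 4: 68832 / 4 = 17208.000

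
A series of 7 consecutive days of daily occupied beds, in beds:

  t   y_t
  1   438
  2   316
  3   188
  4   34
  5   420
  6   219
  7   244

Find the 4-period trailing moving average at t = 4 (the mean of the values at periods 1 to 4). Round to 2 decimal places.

244.00

Sum of periods 1–4: 438 + 316 + 188 + 34 = 976
Divide by 4: 976 / 4 = 244.00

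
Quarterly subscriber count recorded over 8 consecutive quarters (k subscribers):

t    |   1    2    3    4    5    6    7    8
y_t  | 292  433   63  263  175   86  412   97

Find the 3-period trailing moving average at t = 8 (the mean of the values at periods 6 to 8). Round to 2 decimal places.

Sum of periods 6–8: 86 + 412 + 97 = 595
Divide by 3: 595 / 3 = 198.33

198.33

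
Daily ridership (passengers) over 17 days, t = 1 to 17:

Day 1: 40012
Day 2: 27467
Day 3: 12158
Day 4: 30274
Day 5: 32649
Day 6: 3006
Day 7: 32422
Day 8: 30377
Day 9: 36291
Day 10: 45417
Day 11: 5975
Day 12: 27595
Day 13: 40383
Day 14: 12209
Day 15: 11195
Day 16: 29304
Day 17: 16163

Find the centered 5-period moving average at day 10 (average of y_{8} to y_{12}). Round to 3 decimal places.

29131.000

Sum of periods 8–12: 30377 + 36291 + 45417 + 5975 + 27595 = 145655
Divide by 5: 145655 / 5 = 29131.000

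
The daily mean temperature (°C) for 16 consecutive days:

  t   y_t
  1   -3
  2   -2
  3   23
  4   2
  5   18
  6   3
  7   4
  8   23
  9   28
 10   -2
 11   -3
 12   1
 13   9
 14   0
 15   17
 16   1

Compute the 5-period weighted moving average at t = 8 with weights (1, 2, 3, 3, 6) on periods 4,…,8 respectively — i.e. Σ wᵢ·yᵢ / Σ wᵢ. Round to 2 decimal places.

Weighted sum: 1·2 + 2·18 + 3·3 + 3·4 + 6·23 = 2 + 36 + 9 + 12 + 138 = 197
Weight total: 1 + 2 + 3 + 3 + 6 = 15
WMA = 197 / 15 = 13.13

13.13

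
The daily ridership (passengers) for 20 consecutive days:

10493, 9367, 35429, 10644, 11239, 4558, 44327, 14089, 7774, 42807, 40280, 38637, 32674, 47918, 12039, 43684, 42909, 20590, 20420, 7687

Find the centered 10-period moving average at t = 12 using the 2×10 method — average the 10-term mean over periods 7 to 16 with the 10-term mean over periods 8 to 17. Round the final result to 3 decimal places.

32352.000

Sum over 7–16: 44327 + 14089 + 7774 + 42807 + 40280 + 38637 + 32674 + 47918 + 12039 + 43684 = 324229
Sum over 8–17: 14089 + 7774 + 42807 + 40280 + 38637 + 32674 + 47918 + 12039 + 43684 + 42909 = 322811
CMA at t=12 = (324229 + 322811) / (2·10) = 647040 / 20 = 32352.000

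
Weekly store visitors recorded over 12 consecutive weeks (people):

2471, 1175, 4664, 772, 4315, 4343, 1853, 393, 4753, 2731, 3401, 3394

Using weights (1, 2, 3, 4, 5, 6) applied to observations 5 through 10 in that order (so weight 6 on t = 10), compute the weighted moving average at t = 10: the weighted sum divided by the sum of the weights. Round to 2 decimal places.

Weighted sum: 1·4315 + 2·4343 + 3·1853 + 4·393 + 5·4753 + 6·2731 = 4315 + 8686 + 5559 + 1572 + 23765 + 16386 = 60283
Weight total: 1 + 2 + 3 + 4 + 5 + 6 = 21
WMA = 60283 / 21 = 2870.62

2870.62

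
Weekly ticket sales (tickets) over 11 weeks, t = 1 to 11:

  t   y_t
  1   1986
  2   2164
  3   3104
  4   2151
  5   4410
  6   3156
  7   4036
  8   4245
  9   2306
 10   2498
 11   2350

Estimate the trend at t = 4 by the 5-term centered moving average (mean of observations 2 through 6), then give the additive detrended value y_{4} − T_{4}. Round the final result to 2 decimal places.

Trend T_4 = (2164 + 3104 + 2151 + 4410 + 3156) / 5 = 14985/5 = 2997.0000
Detrended value: 2151 − 2997.0000 = -846.00

-846.00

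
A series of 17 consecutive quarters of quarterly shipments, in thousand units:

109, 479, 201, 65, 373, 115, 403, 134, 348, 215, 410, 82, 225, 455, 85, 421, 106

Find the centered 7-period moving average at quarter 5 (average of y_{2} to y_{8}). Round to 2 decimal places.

252.86

Sum of periods 2–8: 479 + 201 + 65 + 373 + 115 + 403 + 134 = 1770
Divide by 7: 1770 / 7 = 252.86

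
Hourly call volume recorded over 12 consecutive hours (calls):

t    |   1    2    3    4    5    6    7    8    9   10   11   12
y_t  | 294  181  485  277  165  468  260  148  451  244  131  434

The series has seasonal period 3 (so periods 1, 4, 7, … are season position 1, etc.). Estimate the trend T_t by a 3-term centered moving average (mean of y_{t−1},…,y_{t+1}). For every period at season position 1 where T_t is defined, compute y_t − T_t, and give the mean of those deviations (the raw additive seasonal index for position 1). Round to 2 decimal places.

-31.78

Season position 1 occurs at t = 4, 7, 10 (where T_t is defined).
t=4: T_4 = 309.0000; y_4 − T_4 = 277 − 309.0000 = -32.0000
t=7: T_7 = 292.0000; y_7 − T_7 = 260 − 292.0000 = -32.0000
t=10: T_10 = 275.3333; y_10 − T_10 = 244 − 275.3333 = -31.3333
Mean deviation: (-32.0000 + -32.0000 + -31.3333) / 3 = -31.78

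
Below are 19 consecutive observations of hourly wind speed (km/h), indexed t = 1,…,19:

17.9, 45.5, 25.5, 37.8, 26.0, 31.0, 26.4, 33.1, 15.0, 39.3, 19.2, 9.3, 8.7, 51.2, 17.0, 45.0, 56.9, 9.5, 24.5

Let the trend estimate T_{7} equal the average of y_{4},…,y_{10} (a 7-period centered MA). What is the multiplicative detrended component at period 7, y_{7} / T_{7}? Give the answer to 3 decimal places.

Trend T_7 = (37.8 + 26.0 + 31.0 + 26.4 + 33.1 + 15.0 + 39.3) / 7 = 208.6/7 = 29.80000
Ratio to trend: 26.4 / 29.80000 = 0.886

0.886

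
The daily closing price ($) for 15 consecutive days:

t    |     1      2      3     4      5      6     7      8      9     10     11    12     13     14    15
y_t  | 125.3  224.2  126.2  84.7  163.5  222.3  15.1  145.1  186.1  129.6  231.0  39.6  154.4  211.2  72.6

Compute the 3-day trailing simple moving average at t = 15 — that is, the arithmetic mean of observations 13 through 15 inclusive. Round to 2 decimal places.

Sum of periods 13–15: 154.4 + 211.2 + 72.6 = 438.2
Divide by 3: 438.2 / 3 = 146.07

146.07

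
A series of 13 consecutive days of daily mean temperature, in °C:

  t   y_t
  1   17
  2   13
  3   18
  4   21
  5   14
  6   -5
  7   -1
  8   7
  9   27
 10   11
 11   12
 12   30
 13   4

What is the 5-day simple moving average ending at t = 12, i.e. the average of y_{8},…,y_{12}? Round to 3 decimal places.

17.400

Sum of periods 8–12: 7 + 27 + 11 + 12 + 30 = 87
Divide by 5: 87 / 5 = 17.400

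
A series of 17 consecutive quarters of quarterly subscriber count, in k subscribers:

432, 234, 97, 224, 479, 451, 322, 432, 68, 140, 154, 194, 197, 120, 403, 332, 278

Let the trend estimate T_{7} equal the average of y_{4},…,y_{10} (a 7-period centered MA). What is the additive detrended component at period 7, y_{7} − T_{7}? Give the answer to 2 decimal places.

19.71

Trend T_7 = (224 + 479 + 451 + 322 + 432 + 68 + 140) / 7 = 2116/7 = 302.2857
Detrended value: 322 − 302.2857 = 19.71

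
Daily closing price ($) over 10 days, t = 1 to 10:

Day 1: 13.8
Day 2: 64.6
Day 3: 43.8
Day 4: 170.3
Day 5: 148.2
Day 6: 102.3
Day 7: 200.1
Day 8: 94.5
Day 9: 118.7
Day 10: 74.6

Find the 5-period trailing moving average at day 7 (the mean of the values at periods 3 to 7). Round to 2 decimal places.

132.94

Sum of periods 3–7: 43.8 + 170.3 + 148.2 + 102.3 + 200.1 = 664.7
Divide by 5: 664.7 / 5 = 132.94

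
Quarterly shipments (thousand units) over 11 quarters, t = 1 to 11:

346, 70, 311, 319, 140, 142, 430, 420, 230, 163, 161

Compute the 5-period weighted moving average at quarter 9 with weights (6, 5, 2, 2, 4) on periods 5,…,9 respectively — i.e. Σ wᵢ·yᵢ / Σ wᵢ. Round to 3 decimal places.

219.474

Weighted sum: 6·140 + 5·142 + 2·430 + 2·420 + 4·230 = 840 + 710 + 860 + 840 + 920 = 4170
Weight total: 6 + 5 + 2 + 2 + 4 = 19
WMA = 4170 / 19 = 219.474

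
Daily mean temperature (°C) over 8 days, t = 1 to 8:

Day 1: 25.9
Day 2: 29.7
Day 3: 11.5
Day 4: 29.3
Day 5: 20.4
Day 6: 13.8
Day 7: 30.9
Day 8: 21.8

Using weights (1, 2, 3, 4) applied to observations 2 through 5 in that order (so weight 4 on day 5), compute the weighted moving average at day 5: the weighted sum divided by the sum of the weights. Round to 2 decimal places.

Weighted sum: 1·29.7 + 2·11.5 + 3·29.3 + 4·20.4 = 29.7 + 23.0 + 87.9 + 81.6 = 222.2
Weight total: 1 + 2 + 3 + 4 = 10
WMA = 222.2 / 10 = 22.22

22.22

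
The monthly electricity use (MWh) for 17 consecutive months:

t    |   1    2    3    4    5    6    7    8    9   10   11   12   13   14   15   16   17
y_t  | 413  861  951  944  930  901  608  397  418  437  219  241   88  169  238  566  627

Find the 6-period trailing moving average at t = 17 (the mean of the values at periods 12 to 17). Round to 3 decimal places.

Sum of periods 12–17: 241 + 88 + 169 + 238 + 566 + 627 = 1929
Divide by 6: 1929 / 6 = 321.500

321.500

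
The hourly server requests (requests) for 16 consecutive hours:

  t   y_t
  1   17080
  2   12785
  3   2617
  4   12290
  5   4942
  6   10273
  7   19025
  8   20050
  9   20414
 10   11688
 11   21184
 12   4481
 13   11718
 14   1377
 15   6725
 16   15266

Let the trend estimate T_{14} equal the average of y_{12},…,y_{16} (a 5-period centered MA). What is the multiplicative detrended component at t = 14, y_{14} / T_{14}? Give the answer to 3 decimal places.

Trend T_14 = (4481 + 11718 + 1377 + 6725 + 15266) / 5 = 39567/5 = 7913.40000
Ratio to trend: 1377 / 7913.40000 = 0.174

0.174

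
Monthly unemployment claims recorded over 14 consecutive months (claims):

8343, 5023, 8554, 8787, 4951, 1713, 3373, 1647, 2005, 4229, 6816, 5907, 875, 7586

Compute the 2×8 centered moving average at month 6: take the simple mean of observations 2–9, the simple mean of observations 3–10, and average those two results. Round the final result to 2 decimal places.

Sum over 2–9: 5023 + 8554 + 8787 + 4951 + 1713 + 3373 + 1647 + 2005 = 36053
Sum over 3–10: 8554 + 8787 + 4951 + 1713 + 3373 + 1647 + 2005 + 4229 = 35259
CMA at t=6 = (36053 + 35259) / (2·8) = 71312 / 16 = 4457.00

4457.00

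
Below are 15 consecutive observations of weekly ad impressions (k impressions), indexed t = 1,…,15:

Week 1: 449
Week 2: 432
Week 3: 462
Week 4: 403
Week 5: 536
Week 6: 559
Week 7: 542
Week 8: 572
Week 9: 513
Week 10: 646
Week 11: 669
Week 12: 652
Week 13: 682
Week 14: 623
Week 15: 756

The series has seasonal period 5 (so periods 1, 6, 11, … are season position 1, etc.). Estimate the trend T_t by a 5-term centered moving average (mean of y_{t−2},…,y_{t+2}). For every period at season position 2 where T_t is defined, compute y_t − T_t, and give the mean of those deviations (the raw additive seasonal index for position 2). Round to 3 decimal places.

Season position 2 occurs at t = 7, 12 (where T_t is defined).
t=7: T_7 = 544.40000; y_7 − T_7 = 542 − 544.40000 = -2.40000
t=12: T_12 = 654.40000; y_12 − T_12 = 652 − 654.40000 = -2.40000
Mean deviation: (-2.40000 + -2.40000) / 2 = -2.400

-2.400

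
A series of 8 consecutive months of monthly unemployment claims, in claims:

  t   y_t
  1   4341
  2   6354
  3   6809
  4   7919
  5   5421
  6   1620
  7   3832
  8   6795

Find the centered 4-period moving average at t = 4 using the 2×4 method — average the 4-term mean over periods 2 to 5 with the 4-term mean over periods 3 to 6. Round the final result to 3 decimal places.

6034.000

Sum over 2–5: 6354 + 6809 + 7919 + 5421 = 26503
Sum over 3–6: 6809 + 7919 + 5421 + 1620 = 21769
CMA at t=4 = (26503 + 21769) / (2·4) = 48272 / 8 = 6034.000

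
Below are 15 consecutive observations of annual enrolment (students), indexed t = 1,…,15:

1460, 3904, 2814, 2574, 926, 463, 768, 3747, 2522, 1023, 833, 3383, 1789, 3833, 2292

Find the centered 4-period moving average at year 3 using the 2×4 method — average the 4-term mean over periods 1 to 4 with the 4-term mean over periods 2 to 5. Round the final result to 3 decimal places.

Sum over 1–4: 1460 + 3904 + 2814 + 2574 = 10752
Sum over 2–5: 3904 + 2814 + 2574 + 926 = 10218
CMA at t=3 = (10752 + 10218) / (2·4) = 20970 / 8 = 2621.250

2621.250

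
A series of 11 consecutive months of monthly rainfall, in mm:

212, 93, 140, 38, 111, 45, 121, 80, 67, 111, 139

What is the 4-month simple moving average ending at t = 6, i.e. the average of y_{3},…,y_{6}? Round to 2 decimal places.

83.50

Sum of periods 3–6: 140 + 38 + 111 + 45 = 334
Divide by 4: 334 / 4 = 83.50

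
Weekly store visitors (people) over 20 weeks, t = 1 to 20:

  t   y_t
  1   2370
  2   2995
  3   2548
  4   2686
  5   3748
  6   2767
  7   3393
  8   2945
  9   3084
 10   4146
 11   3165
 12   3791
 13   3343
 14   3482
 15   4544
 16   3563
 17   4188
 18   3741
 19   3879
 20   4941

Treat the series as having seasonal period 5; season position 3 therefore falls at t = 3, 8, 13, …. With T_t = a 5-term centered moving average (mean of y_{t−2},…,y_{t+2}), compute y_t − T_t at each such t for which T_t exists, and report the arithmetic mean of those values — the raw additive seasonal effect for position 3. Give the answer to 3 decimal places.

-321.700

Season position 3 occurs at t = 3, 8, 13, 18 (where T_t is defined).
t=3: T_3 = 2869.40000; y_3 − T_3 = 2548 − 2869.40000 = -321.40000
t=8: T_8 = 3267.00000; y_8 − T_8 = 2945 − 3267.00000 = -322.00000
t=13: T_13 = 3665.00000; y_13 − T_13 = 3343 − 3665.00000 = -322.00000
t=18: T_18 = 4062.40000; y_18 − T_18 = 3741 − 4062.40000 = -321.40000
Mean deviation: (-321.40000 + -322.00000 + -322.00000 + -321.40000) / 4 = -321.700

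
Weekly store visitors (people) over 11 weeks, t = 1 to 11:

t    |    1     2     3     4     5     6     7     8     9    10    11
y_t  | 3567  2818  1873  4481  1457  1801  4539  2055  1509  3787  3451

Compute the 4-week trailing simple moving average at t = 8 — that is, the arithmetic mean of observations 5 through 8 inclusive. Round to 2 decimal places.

2463.00

Sum of periods 5–8: 1457 + 1801 + 4539 + 2055 = 9852
Divide by 4: 9852 / 4 = 2463.00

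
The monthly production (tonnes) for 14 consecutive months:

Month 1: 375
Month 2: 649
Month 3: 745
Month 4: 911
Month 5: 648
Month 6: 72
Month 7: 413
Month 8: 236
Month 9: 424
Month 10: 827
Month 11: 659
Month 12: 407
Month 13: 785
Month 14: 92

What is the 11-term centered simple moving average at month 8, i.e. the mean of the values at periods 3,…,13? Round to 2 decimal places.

Sum of periods 3–13: 745 + 911 + 648 + 72 + 413 + 236 + 424 + 827 + 659 + 407 + 785 = 6127
Divide by 11: 6127 / 11 = 557.00

557.00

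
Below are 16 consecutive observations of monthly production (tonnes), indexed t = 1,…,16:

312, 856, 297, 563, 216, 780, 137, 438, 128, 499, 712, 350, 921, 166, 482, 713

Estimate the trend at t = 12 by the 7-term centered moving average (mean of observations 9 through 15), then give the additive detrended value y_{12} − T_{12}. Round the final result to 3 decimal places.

-115.429

Trend T_12 = (128 + 499 + 712 + 350 + 921 + 166 + 482) / 7 = 3258/7 = 465.42857
Detrended value: 350 − 465.42857 = -115.429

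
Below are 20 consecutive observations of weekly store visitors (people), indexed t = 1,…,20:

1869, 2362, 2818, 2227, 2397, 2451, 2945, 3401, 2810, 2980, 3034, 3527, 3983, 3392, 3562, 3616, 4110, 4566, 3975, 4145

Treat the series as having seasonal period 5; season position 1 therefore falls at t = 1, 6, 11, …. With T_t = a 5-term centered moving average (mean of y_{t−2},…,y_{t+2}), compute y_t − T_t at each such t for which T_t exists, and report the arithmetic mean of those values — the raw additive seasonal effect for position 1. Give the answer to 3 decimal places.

-233.067

Season position 1 occurs at t = 6, 11, 16 (where T_t is defined).
t=6: T_6 = 2684.20000; y_6 − T_6 = 2451 − 2684.20000 = -233.20000
t=11: T_11 = 3266.80000; y_11 − T_11 = 3034 − 3266.80000 = -232.80000
t=16: T_16 = 3849.20000; y_16 − T_16 = 3616 − 3849.20000 = -233.20000
Mean deviation: (-233.20000 + -232.80000 + -233.20000) / 3 = -233.067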